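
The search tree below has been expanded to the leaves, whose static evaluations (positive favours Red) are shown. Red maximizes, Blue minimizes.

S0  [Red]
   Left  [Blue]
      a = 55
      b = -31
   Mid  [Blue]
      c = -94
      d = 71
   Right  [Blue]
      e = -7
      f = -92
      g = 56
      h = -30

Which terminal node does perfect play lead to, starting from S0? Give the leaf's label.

Left (Blue): min(55, -31) = -31
Mid (Blue): min(-94, 71) = -94
Right (Blue): min(-7, -92, 56, -30) = -92
S0 (Red): max(-31, -94, -92) = -31
At S0, Red picks Left (highest: -31).
At Left, Blue picks b (lowest: -31).
Terminal value -31.

b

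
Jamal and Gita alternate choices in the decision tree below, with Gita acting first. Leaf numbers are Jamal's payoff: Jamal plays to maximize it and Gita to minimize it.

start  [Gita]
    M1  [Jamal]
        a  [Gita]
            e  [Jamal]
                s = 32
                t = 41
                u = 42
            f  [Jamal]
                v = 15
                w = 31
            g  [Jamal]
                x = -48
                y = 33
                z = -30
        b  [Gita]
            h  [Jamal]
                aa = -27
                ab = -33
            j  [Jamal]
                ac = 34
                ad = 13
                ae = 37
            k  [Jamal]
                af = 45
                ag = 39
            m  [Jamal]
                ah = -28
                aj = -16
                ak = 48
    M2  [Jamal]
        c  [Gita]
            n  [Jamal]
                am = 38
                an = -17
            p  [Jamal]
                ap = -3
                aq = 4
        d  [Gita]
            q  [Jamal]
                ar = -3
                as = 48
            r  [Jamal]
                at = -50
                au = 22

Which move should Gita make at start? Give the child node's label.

M2

e (Jamal): max(32, 41, 42) = 42
f (Jamal): max(15, 31) = 31
g (Jamal): max(-48, 33, -30) = 33
a (Gita): min(42, 31, 33) = 31
h (Jamal): max(-27, -33) = -27
j (Jamal): max(34, 13, 37) = 37
k (Jamal): max(45, 39) = 45
m (Jamal): max(-28, -16, 48) = 48
b (Gita): min(-27, 37, 45, 48) = -27
M1 (Jamal): max(31, -27) = 31
n (Jamal): max(38, -17) = 38
p (Jamal): max(-3, 4) = 4
c (Gita): min(38, 4) = 4
q (Jamal): max(-3, 48) = 48
r (Jamal): max(-50, 22) = 22
d (Gita): min(48, 22) = 22
M2 (Jamal): max(4, 22) = 22
start (Gita): min(31, 22) = 22
Gita at start wants the lowest of {M1=31, M2=22}, so chooses M2.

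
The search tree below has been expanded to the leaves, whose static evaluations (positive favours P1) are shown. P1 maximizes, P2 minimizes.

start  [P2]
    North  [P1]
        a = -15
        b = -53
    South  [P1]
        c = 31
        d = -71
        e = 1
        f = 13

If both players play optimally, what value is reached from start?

North (P1): max(-15, -53) = -15
South (P1): max(31, -71, 1, 13) = 31
start (P2): min(-15, 31) = -15

-15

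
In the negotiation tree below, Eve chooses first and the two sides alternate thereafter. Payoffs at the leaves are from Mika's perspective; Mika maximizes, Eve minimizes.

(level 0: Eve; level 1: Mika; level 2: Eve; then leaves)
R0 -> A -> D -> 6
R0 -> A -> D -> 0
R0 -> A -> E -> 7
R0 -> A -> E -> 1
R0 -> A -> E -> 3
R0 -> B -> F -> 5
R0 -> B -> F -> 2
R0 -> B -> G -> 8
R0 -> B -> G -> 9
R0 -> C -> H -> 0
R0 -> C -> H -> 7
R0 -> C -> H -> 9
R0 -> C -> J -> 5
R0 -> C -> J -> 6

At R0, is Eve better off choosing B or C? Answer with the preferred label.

F (Eve): min(5, 2) = 2
G (Eve): min(8, 9) = 8
B (Mika): max(2, 8) = 8
H (Eve): min(0, 7, 9) = 0
J (Eve): min(5, 6) = 5
C (Mika): max(0, 5) = 5
Eve prefers the lower value; B=8, C=5. C is better since 5 < 8.

C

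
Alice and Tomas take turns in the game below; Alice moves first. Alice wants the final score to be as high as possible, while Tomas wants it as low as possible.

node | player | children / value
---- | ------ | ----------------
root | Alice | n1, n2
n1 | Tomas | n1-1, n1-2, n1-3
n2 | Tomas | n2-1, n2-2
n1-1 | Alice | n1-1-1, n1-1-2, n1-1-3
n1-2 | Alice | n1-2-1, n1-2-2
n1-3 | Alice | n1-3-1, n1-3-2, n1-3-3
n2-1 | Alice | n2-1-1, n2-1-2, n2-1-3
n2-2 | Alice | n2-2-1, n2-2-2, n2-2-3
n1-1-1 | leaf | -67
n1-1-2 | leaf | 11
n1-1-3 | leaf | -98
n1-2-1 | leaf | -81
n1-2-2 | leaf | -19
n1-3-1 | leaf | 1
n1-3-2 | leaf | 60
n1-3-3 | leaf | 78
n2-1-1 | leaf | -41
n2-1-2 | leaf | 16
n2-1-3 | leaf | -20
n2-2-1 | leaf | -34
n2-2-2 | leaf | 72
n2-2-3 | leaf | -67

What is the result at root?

n1-1 (Alice): max(-67, 11, -98) = 11
n1-2 (Alice): max(-81, -19) = -19
n1-3 (Alice): max(1, 60, 78) = 78
n1 (Tomas): min(11, -19, 78) = -19
n2-1 (Alice): max(-41, 16, -20) = 16
n2-2 (Alice): max(-34, 72, -67) = 72
n2 (Tomas): min(16, 72) = 16
root (Alice): max(-19, 16) = 16

16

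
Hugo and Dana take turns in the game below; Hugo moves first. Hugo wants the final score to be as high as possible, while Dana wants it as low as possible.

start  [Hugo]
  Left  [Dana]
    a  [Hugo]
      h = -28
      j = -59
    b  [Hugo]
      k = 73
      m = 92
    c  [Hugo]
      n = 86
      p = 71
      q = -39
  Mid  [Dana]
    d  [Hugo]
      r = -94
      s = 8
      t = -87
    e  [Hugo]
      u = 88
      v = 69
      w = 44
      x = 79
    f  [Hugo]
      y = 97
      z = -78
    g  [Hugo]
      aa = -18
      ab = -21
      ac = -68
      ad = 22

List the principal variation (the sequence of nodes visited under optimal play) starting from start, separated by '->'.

start -> Mid -> d -> s

a (Hugo): max(-28, -59) = -28
b (Hugo): max(73, 92) = 92
c (Hugo): max(86, 71, -39) = 86
Left (Dana): min(-28, 92, 86) = -28
d (Hugo): max(-94, 8, -87) = 8
e (Hugo): max(88, 69, 44, 79) = 88
f (Hugo): max(97, -78) = 97
g (Hugo): max(-18, -21, -68, 22) = 22
Mid (Dana): min(8, 88, 97, 22) = 8
start (Hugo): max(-28, 8) = 8
At start, Hugo picks Mid (highest: 8).
At Mid, Dana picks d (lowest: 8).
At d, Hugo picks s (highest: 8).
Terminal value 8.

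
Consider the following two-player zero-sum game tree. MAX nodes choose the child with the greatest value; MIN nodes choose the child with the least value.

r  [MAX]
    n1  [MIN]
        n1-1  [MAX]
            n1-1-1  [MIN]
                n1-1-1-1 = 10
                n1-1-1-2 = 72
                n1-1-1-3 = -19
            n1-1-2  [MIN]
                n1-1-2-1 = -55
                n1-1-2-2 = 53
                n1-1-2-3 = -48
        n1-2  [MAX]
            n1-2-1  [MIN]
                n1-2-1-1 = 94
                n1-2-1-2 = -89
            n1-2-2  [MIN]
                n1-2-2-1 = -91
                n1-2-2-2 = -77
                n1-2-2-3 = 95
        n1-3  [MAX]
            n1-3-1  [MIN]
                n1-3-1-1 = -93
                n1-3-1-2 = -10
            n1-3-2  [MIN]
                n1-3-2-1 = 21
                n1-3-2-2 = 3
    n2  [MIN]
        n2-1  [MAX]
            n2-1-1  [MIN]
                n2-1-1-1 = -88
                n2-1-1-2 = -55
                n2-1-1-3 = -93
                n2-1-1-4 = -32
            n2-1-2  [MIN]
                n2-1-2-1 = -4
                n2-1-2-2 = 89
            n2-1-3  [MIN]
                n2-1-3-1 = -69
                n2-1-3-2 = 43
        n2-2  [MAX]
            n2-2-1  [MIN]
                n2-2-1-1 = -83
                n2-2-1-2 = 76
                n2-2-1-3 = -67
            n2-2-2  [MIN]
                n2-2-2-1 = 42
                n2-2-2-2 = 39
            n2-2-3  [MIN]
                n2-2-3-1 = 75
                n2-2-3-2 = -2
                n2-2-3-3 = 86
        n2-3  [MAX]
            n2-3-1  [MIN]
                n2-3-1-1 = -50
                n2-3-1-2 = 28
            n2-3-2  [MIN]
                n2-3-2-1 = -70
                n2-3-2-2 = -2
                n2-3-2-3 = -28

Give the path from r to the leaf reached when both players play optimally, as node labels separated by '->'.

r -> n2 -> n2-3 -> n2-3-1 -> n2-3-1-1

n1-1-1 (MIN): min(10, 72, -19) = -19
n1-1-2 (MIN): min(-55, 53, -48) = -55
n1-1 (MAX): max(-19, -55) = -19
n1-2-1 (MIN): min(94, -89) = -89
n1-2-2 (MIN): min(-91, -77, 95) = -91
n1-2 (MAX): max(-89, -91) = -89
n1-3-1 (MIN): min(-93, -10) = -93
n1-3-2 (MIN): min(21, 3) = 3
n1-3 (MAX): max(-93, 3) = 3
n1 (MIN): min(-19, -89, 3) = -89
n2-1-1 (MIN): min(-88, -55, -93, -32) = -93
n2-1-2 (MIN): min(-4, 89) = -4
n2-1-3 (MIN): min(-69, 43) = -69
n2-1 (MAX): max(-93, -4, -69) = -4
n2-2-1 (MIN): min(-83, 76, -67) = -83
n2-2-2 (MIN): min(42, 39) = 39
n2-2-3 (MIN): min(75, -2, 86) = -2
n2-2 (MAX): max(-83, 39, -2) = 39
n2-3-1 (MIN): min(-50, 28) = -50
n2-3-2 (MIN): min(-70, -2, -28) = -70
n2-3 (MAX): max(-50, -70) = -50
n2 (MIN): min(-4, 39, -50) = -50
r (MAX): max(-89, -50) = -50
At r, MAX picks n2 (highest: -50).
At n2, MIN picks n2-3 (lowest: -50).
At n2-3, MAX picks n2-3-1 (highest: -50).
At n2-3-1, MIN picks n2-3-1-1 (lowest: -50).
Terminal value -50.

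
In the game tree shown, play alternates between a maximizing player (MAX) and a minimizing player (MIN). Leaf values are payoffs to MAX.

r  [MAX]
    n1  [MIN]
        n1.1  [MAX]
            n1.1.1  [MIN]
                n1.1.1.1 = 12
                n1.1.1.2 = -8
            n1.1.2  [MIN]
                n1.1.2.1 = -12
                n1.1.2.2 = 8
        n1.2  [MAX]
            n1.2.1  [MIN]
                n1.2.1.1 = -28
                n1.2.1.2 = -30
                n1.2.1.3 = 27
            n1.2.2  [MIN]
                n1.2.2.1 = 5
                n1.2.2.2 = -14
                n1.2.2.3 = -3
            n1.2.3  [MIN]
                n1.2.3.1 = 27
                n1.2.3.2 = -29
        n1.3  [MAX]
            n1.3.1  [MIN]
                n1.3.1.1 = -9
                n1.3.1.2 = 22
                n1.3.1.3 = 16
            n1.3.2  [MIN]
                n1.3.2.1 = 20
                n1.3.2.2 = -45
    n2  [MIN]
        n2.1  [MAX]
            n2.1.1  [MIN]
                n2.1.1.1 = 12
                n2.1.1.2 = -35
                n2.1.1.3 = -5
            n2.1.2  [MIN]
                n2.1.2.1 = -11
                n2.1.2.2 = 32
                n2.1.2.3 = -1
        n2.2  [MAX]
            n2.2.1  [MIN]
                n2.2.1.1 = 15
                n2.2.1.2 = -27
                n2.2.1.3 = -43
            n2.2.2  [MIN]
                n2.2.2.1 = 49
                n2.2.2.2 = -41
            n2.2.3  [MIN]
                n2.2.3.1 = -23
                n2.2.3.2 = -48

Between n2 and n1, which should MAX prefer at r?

n1

n2.1.1 (MIN): min(12, -35, -5) = -35
n2.1.2 (MIN): min(-11, 32, -1) = -11
n2.1 (MAX): max(-35, -11) = -11
n2.2.1 (MIN): min(15, -27, -43) = -43
n2.2.2 (MIN): min(49, -41) = -41
n2.2.3 (MIN): min(-23, -48) = -48
n2.2 (MAX): max(-43, -41, -48) = -41
n2 (MIN): min(-11, -41) = -41
n1.1.1 (MIN): min(12, -8) = -8
n1.1.2 (MIN): min(-12, 8) = -12
n1.1 (MAX): max(-8, -12) = -8
n1.2.1 (MIN): min(-28, -30, 27) = -30
n1.2.2 (MIN): min(5, -14, -3) = -14
n1.2.3 (MIN): min(27, -29) = -29
n1.2 (MAX): max(-30, -14, -29) = -14
n1.3.1 (MIN): min(-9, 22, 16) = -9
n1.3.2 (MIN): min(20, -45) = -45
n1.3 (MAX): max(-9, -45) = -9
n1 (MIN): min(-8, -14, -9) = -14
MAX prefers the higher value; n2=-41, n1=-14. n1 is better since -14 > -41.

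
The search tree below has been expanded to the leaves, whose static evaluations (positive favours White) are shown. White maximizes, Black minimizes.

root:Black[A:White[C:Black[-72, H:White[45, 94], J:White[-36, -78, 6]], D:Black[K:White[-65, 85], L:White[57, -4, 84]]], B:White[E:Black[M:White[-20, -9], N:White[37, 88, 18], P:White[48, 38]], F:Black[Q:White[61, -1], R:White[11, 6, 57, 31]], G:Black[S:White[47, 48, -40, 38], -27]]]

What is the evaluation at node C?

H (White): max(45, 94) = 94
J (White): max(-36, -78, 6) = 6
C (Black): min(-72, 94, 6) = -72

-72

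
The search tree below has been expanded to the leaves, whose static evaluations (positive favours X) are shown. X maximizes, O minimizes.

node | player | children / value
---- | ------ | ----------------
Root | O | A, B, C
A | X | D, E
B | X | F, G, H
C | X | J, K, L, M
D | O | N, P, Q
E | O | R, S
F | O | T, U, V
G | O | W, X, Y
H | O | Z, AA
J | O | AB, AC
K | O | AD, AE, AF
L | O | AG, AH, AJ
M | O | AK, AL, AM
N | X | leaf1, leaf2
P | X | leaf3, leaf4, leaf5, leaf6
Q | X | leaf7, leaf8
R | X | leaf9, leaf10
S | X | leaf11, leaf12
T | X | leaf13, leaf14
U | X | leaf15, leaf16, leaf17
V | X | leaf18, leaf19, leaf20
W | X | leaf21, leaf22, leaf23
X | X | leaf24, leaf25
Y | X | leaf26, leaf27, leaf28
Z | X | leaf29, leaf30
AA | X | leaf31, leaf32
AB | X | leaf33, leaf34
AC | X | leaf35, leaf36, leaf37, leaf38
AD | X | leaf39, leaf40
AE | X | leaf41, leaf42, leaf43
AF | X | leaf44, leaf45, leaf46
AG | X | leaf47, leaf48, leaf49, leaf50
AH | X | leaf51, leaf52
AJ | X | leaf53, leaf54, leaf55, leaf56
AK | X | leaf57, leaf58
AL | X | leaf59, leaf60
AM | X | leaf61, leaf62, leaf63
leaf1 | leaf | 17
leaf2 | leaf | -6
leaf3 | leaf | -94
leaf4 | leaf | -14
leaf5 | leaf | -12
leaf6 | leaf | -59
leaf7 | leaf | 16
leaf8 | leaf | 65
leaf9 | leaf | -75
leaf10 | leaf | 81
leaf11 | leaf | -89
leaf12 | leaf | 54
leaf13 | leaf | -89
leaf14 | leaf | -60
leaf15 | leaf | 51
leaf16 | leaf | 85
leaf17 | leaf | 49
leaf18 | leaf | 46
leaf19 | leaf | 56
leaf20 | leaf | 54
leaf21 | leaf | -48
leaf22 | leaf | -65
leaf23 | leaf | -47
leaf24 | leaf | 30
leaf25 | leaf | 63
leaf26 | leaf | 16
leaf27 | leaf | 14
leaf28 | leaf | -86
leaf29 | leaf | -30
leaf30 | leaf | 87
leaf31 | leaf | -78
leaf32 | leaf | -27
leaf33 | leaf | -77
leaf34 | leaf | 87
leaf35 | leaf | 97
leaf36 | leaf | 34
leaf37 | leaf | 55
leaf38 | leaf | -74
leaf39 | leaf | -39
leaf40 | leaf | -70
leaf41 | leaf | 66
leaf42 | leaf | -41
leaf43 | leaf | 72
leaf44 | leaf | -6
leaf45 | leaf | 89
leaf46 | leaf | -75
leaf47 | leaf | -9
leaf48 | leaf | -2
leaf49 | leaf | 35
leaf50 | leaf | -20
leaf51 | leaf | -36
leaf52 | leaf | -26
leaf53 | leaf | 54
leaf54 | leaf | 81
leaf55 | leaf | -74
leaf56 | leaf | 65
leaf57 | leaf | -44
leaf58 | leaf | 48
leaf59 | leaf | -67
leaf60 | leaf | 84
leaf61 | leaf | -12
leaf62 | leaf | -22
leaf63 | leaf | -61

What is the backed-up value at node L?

-26

AG (X): max(-9, -2, 35, -20) = 35
AH (X): max(-36, -26) = -26
AJ (X): max(54, 81, -74, 65) = 81
L (O): min(35, -26, 81) = -26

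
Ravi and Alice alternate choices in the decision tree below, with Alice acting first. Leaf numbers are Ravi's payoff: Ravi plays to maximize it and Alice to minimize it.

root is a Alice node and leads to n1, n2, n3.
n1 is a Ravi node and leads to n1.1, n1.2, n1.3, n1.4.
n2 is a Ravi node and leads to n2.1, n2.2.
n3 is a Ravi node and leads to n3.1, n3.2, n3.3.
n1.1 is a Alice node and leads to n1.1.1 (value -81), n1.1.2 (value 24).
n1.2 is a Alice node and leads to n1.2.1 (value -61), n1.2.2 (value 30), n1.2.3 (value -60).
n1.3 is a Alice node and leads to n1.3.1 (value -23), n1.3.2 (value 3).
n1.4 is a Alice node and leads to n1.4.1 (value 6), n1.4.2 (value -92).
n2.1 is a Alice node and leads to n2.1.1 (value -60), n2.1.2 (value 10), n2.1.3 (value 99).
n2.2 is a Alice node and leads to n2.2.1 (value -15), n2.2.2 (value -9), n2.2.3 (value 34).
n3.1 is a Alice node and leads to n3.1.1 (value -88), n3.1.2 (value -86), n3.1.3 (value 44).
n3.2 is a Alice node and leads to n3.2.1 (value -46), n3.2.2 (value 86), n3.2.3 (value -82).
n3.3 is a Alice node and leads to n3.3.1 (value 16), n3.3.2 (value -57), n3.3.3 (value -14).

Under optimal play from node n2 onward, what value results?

-15

n2.1 (Alice): min(-60, 10, 99) = -60
n2.2 (Alice): min(-15, -9, 34) = -15
n2 (Ravi): max(-60, -15) = -15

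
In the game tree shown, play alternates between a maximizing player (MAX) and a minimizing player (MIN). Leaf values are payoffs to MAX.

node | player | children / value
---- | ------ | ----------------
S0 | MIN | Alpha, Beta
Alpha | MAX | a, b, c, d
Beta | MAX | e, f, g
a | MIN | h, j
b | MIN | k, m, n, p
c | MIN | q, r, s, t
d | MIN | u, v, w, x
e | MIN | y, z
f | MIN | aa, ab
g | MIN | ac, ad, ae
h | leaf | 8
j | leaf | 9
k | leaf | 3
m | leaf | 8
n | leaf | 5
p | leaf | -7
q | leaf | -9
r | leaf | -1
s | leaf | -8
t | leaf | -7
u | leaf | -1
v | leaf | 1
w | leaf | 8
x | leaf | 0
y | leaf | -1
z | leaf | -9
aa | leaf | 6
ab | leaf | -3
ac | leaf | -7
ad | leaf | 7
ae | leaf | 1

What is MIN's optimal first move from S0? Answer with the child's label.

Beta

a (MIN): min(8, 9) = 8
b (MIN): min(3, 8, 5, -7) = -7
c (MIN): min(-9, -1, -8, -7) = -9
d (MIN): min(-1, 1, 8, 0) = -1
Alpha (MAX): max(8, -7, -9, -1) = 8
e (MIN): min(-1, -9) = -9
f (MIN): min(6, -3) = -3
g (MIN): min(-7, 7, 1) = -7
Beta (MAX): max(-9, -3, -7) = -3
S0 (MIN): min(8, -3) = -3
MIN at S0 wants the lowest of {Alpha=8, Beta=-3}, so chooses Beta.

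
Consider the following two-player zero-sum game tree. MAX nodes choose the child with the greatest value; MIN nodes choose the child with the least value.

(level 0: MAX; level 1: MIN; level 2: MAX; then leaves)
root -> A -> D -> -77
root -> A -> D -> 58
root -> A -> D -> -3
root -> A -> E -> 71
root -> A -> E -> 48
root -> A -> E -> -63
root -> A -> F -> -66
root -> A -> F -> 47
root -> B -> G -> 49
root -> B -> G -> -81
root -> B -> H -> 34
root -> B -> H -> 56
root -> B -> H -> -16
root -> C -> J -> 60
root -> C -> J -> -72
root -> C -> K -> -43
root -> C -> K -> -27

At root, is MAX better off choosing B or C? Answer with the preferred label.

G (MAX): max(49, -81) = 49
H (MAX): max(34, 56, -16) = 56
B (MIN): min(49, 56) = 49
J (MAX): max(60, -72) = 60
K (MAX): max(-43, -27) = -27
C (MIN): min(60, -27) = -27
MAX prefers the higher value; B=49, C=-27. B is better since 49 > -27.

B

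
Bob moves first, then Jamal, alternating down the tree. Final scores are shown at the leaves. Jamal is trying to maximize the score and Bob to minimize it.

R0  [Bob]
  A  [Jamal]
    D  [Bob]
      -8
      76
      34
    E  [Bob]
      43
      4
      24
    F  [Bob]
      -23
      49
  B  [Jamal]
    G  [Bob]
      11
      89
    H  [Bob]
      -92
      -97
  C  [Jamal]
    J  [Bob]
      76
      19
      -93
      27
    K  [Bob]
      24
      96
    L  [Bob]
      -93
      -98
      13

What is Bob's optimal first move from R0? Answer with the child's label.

A

D (Bob): min(-8, 76, 34) = -8
E (Bob): min(43, 4, 24) = 4
F (Bob): min(-23, 49) = -23
A (Jamal): max(-8, 4, -23) = 4
G (Bob): min(11, 89) = 11
H (Bob): min(-92, -97) = -97
B (Jamal): max(11, -97) = 11
J (Bob): min(76, 19, -93, 27) = -93
K (Bob): min(24, 96) = 24
L (Bob): min(-93, -98, 13) = -98
C (Jamal): max(-93, 24, -98) = 24
R0 (Bob): min(4, 11, 24) = 4
Bob at R0 wants the lowest of {A=4, B=11, C=24}, so chooses A.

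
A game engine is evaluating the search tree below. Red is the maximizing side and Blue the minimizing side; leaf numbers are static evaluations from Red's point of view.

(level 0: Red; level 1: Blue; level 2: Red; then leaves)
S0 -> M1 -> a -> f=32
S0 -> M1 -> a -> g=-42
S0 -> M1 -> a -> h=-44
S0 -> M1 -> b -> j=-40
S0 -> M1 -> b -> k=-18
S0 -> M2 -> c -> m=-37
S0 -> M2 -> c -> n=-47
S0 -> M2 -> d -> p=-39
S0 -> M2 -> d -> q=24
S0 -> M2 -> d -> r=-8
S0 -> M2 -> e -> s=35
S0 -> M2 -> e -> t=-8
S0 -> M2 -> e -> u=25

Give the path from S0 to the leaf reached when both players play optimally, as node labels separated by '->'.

a (Red): max(32, -42, -44) = 32
b (Red): max(-40, -18) = -18
M1 (Blue): min(32, -18) = -18
c (Red): max(-37, -47) = -37
d (Red): max(-39, 24, -8) = 24
e (Red): max(35, -8, 25) = 35
M2 (Blue): min(-37, 24, 35) = -37
S0 (Red): max(-18, -37) = -18
At S0, Red picks M1 (highest: -18).
At M1, Blue picks b (lowest: -18).
At b, Red picks k (highest: -18).
Terminal value -18.

S0 -> M1 -> b -> k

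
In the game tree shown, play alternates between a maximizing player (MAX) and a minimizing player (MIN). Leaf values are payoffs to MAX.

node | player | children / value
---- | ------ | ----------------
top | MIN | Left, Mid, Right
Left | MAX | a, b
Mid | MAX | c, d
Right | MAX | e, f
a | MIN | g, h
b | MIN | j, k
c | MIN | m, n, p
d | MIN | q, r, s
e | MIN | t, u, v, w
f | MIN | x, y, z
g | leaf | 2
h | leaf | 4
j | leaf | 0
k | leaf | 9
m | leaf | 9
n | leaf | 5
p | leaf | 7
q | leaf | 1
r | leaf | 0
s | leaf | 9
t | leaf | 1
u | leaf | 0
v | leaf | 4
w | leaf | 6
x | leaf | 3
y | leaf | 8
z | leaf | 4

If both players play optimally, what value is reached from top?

2

a (MIN): min(2, 4) = 2
b (MIN): min(0, 9) = 0
Left (MAX): max(2, 0) = 2
c (MIN): min(9, 5, 7) = 5
d (MIN): min(1, 0, 9) = 0
Mid (MAX): max(5, 0) = 5
e (MIN): min(1, 0, 4, 6) = 0
f (MIN): min(3, 8, 4) = 3
Right (MAX): max(0, 3) = 3
top (MIN): min(2, 5, 3) = 2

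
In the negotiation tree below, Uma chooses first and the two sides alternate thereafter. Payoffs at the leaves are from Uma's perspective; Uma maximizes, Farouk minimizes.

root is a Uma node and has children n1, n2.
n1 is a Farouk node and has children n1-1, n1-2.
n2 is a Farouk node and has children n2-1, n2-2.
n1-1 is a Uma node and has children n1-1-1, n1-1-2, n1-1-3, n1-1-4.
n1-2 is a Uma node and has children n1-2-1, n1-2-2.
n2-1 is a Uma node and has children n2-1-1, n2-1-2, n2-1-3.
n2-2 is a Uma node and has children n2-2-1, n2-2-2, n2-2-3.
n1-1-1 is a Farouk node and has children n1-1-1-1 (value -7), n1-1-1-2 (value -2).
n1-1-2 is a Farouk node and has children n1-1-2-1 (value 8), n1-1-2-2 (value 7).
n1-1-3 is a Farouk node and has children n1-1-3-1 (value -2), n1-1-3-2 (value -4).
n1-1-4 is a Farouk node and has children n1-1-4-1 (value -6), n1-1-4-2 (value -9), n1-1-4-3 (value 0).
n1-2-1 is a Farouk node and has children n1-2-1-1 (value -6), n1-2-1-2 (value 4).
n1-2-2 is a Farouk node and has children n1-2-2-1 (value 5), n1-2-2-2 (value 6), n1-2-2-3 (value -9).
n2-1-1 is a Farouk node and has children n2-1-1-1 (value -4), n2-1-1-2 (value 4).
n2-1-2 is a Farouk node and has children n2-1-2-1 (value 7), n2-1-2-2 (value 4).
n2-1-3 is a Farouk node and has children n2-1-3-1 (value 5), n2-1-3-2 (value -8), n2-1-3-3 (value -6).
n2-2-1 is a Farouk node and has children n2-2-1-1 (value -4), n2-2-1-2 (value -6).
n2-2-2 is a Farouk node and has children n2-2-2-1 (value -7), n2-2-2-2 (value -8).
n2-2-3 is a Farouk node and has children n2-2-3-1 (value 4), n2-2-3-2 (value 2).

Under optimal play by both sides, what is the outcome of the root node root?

n1-1-1 (Farouk): min(-7, -2) = -7
n1-1-2 (Farouk): min(8, 7) = 7
n1-1-3 (Farouk): min(-2, -4) = -4
n1-1-4 (Farouk): min(-6, -9, 0) = -9
n1-1 (Uma): max(-7, 7, -4, -9) = 7
n1-2-1 (Farouk): min(-6, 4) = -6
n1-2-2 (Farouk): min(5, 6, -9) = -9
n1-2 (Uma): max(-6, -9) = -6
n1 (Farouk): min(7, -6) = -6
n2-1-1 (Farouk): min(-4, 4) = -4
n2-1-2 (Farouk): min(7, 4) = 4
n2-1-3 (Farouk): min(5, -8, -6) = -8
n2-1 (Uma): max(-4, 4, -8) = 4
n2-2-1 (Farouk): min(-4, -6) = -6
n2-2-2 (Farouk): min(-7, -8) = -8
n2-2-3 (Farouk): min(4, 2) = 2
n2-2 (Uma): max(-6, -8, 2) = 2
n2 (Farouk): min(4, 2) = 2
root (Uma): max(-6, 2) = 2

2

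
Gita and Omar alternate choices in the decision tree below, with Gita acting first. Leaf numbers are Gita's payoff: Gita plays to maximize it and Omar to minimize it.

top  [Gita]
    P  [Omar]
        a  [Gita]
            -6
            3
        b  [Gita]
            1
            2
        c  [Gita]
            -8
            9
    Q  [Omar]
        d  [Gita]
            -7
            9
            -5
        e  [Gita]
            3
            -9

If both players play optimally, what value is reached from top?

3

a (Gita): max(-6, 3) = 3
b (Gita): max(1, 2) = 2
c (Gita): max(-8, 9) = 9
P (Omar): min(3, 2, 9) = 2
d (Gita): max(-7, 9, -5) = 9
e (Gita): max(3, -9) = 3
Q (Omar): min(9, 3) = 3
top (Gita): max(2, 3) = 3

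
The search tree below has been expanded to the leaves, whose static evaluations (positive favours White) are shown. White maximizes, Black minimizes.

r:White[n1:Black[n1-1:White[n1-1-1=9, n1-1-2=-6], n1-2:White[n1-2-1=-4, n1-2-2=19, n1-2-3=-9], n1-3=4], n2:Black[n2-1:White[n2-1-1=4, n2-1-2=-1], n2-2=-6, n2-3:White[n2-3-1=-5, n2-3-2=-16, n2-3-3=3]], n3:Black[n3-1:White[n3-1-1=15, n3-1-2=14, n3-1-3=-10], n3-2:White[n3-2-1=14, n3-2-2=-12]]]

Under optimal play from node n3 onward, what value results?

n3-1 (White): max(15, 14, -10) = 15
n3-2 (White): max(14, -12) = 14
n3 (Black): min(15, 14) = 14

14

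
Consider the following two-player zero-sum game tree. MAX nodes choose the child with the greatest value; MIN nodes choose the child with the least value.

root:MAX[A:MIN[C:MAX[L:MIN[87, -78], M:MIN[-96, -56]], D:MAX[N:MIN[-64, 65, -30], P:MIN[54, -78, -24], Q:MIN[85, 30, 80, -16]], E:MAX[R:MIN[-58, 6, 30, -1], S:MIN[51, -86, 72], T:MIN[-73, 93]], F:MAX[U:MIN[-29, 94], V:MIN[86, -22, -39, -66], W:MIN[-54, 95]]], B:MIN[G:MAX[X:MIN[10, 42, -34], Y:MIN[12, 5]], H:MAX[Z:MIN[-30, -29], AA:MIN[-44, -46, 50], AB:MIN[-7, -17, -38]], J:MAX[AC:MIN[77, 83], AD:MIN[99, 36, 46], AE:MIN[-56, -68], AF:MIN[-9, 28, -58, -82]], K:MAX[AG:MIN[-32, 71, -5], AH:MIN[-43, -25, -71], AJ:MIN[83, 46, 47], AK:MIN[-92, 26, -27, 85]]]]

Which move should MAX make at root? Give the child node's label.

L (MIN): min(87, -78) = -78
M (MIN): min(-96, -56) = -96
C (MAX): max(-78, -96) = -78
N (MIN): min(-64, 65, -30) = -64
P (MIN): min(54, -78, -24) = -78
Q (MIN): min(85, 30, 80, -16) = -16
D (MAX): max(-64, -78, -16) = -16
R (MIN): min(-58, 6, 30, -1) = -58
S (MIN): min(51, -86, 72) = -86
T (MIN): min(-73, 93) = -73
E (MAX): max(-58, -86, -73) = -58
U (MIN): min(-29, 94) = -29
V (MIN): min(86, -22, -39, -66) = -66
W (MIN): min(-54, 95) = -54
F (MAX): max(-29, -66, -54) = -29
A (MIN): min(-78, -16, -58, -29) = -78
X (MIN): min(10, 42, -34) = -34
Y (MIN): min(12, 5) = 5
G (MAX): max(-34, 5) = 5
Z (MIN): min(-30, -29) = -30
AA (MIN): min(-44, -46, 50) = -46
AB (MIN): min(-7, -17, -38) = -38
H (MAX): max(-30, -46, -38) = -30
AC (MIN): min(77, 83) = 77
AD (MIN): min(99, 36, 46) = 36
AE (MIN): min(-56, -68) = -68
AF (MIN): min(-9, 28, -58, -82) = -82
J (MAX): max(77, 36, -68, -82) = 77
AG (MIN): min(-32, 71, -5) = -32
AH (MIN): min(-43, -25, -71) = -71
AJ (MIN): min(83, 46, 47) = 46
AK (MIN): min(-92, 26, -27, 85) = -92
K (MAX): max(-32, -71, 46, -92) = 46
B (MIN): min(5, -30, 77, 46) = -30
root (MAX): max(-78, -30) = -30
MAX at root wants the highest of {A=-78, B=-30}, so chooses B.

B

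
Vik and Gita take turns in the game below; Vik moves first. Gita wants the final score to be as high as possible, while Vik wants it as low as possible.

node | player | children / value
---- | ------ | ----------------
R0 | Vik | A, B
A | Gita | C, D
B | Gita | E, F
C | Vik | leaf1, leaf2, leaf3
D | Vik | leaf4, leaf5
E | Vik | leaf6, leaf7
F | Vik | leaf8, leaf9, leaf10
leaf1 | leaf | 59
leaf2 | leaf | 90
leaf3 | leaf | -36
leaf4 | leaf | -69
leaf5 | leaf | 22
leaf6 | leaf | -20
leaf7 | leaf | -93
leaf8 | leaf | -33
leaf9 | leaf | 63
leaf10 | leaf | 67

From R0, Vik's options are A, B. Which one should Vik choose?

C (Vik): min(59, 90, -36) = -36
D (Vik): min(-69, 22) = -69
A (Gita): max(-36, -69) = -36
E (Vik): min(-20, -93) = -93
F (Vik): min(-33, 63, 67) = -33
B (Gita): max(-93, -33) = -33
R0 (Vik): min(-36, -33) = -36
Vik at R0 wants the lowest of {A=-36, B=-33}, so chooses A.

A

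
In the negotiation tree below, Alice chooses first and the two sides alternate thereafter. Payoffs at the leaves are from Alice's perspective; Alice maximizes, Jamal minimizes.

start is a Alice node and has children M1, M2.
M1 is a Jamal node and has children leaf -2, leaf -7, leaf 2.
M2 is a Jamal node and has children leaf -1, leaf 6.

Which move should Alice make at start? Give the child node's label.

M1 (Jamal): min(-2, -7, 2) = -7
M2 (Jamal): min(-1, 6) = -1
start (Alice): max(-7, -1) = -1
Alice at start wants the highest of {M1=-7, M2=-1}, so chooses M2.

M2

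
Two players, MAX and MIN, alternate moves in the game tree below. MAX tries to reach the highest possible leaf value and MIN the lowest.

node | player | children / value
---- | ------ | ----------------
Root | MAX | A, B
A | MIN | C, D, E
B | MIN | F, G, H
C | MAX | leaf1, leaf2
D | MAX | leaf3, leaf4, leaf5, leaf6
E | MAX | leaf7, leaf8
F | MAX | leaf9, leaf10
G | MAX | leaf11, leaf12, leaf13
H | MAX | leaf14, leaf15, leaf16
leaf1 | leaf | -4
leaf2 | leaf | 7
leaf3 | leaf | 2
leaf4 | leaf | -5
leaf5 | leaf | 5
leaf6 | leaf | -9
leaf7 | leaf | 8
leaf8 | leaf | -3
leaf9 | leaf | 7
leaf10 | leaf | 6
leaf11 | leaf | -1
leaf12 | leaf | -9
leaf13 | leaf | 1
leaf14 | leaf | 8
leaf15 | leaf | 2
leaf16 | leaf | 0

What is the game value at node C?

7

C (MAX): max(-4, 7) = 7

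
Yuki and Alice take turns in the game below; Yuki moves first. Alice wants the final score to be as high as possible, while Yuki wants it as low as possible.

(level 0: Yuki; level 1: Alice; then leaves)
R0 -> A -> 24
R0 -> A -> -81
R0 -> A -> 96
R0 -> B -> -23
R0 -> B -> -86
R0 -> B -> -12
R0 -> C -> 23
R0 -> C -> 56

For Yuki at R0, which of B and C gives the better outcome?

B (Alice): max(-23, -86, -12) = -12
C (Alice): max(23, 56) = 56
Yuki prefers the lower value; B=-12, C=56. B is better since -12 < 56.

B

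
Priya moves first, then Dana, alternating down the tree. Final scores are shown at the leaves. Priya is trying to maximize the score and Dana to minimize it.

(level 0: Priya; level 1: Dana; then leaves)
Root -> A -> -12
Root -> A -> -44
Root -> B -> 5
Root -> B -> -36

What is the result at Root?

A (Dana): min(-12, -44) = -44
B (Dana): min(5, -36) = -36
Root (Priya): max(-44, -36) = -36

-36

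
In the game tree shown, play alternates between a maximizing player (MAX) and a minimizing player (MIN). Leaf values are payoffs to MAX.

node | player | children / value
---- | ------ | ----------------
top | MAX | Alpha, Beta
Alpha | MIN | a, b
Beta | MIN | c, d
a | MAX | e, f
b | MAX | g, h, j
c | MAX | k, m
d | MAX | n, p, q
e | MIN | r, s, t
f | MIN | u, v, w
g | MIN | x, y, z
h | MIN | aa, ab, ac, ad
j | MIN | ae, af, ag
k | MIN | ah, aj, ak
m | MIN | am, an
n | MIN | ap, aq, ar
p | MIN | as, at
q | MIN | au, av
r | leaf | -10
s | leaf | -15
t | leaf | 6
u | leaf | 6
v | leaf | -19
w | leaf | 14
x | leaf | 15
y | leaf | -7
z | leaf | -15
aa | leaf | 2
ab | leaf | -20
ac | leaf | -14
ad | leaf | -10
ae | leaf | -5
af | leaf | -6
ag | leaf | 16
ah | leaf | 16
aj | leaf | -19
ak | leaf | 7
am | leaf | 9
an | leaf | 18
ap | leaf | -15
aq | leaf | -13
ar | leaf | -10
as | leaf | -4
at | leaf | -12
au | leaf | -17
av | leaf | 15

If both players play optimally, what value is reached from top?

-12

e (MIN): min(-10, -15, 6) = -15
f (MIN): min(6, -19, 14) = -19
a (MAX): max(-15, -19) = -15
g (MIN): min(15, -7, -15) = -15
h (MIN): min(2, -20, -14, -10) = -20
j (MIN): min(-5, -6, 16) = -6
b (MAX): max(-15, -20, -6) = -6
Alpha (MIN): min(-15, -6) = -15
k (MIN): min(16, -19, 7) = -19
m (MIN): min(9, 18) = 9
c (MAX): max(-19, 9) = 9
n (MIN): min(-15, -13, -10) = -15
p (MIN): min(-4, -12) = -12
q (MIN): min(-17, 15) = -17
d (MAX): max(-15, -12, -17) = -12
Beta (MIN): min(9, -12) = -12
top (MAX): max(-15, -12) = -12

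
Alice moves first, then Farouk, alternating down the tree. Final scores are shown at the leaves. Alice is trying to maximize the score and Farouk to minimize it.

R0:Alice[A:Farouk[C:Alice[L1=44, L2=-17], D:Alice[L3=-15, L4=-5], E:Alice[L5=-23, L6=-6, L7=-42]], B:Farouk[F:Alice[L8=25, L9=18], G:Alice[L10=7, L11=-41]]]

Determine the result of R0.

C (Alice): max(44, -17) = 44
D (Alice): max(-15, -5) = -5
E (Alice): max(-23, -6, -42) = -6
A (Farouk): min(44, -5, -6) = -6
F (Alice): max(25, 18) = 25
G (Alice): max(7, -41) = 7
B (Farouk): min(25, 7) = 7
R0 (Alice): max(-6, 7) = 7

7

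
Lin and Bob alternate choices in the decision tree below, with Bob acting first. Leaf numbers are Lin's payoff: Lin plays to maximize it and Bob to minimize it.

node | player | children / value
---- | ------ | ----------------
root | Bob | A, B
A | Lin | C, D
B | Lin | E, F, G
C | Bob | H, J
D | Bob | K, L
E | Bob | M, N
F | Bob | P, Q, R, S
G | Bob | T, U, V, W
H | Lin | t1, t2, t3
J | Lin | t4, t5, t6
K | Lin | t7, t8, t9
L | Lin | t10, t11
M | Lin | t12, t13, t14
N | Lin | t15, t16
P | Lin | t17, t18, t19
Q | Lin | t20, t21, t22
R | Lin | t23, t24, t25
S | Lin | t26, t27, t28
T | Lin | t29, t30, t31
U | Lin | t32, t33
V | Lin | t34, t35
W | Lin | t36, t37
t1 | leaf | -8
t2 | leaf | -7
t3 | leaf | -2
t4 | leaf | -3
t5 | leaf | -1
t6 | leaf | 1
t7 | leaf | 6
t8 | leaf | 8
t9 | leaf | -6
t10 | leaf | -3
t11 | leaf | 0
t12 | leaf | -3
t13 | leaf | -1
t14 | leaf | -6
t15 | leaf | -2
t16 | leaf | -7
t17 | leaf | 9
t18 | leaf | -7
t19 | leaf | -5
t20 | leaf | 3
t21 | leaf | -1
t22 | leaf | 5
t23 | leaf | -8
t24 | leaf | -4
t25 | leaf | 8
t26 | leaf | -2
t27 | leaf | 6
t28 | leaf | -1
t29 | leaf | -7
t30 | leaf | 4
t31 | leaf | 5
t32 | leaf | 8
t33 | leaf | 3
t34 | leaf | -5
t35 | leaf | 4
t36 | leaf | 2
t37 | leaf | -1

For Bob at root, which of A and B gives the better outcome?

H (Lin): max(-8, -7, -2) = -2
J (Lin): max(-3, -1, 1) = 1
C (Bob): min(-2, 1) = -2
K (Lin): max(6, 8, -6) = 8
L (Lin): max(-3, 0) = 0
D (Bob): min(8, 0) = 0
A (Lin): max(-2, 0) = 0
M (Lin): max(-3, -1, -6) = -1
N (Lin): max(-2, -7) = -2
E (Bob): min(-1, -2) = -2
P (Lin): max(9, -7, -5) = 9
Q (Lin): max(3, -1, 5) = 5
R (Lin): max(-8, -4, 8) = 8
S (Lin): max(-2, 6, -1) = 6
F (Bob): min(9, 5, 8, 6) = 5
T (Lin): max(-7, 4, 5) = 5
U (Lin): max(8, 3) = 8
V (Lin): max(-5, 4) = 4
W (Lin): max(2, -1) = 2
G (Bob): min(5, 8, 4, 2) = 2
B (Lin): max(-2, 5, 2) = 5
Bob prefers the lower value; A=0, B=5. A is better since 0 < 5.

A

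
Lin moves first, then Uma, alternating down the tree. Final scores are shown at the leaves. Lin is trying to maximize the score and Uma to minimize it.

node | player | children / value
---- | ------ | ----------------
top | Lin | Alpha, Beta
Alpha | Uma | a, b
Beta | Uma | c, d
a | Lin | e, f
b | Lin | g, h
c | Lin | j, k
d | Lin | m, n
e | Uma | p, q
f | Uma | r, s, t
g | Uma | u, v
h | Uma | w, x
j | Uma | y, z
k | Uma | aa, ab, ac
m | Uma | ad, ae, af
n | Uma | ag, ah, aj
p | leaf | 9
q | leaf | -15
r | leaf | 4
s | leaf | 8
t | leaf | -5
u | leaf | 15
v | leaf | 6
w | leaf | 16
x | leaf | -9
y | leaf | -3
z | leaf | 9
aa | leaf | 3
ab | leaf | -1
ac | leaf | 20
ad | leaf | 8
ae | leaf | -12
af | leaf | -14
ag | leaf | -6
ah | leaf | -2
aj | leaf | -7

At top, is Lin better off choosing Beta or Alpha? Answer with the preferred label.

j (Uma): min(-3, 9) = -3
k (Uma): min(3, -1, 20) = -1
c (Lin): max(-3, -1) = -1
m (Uma): min(8, -12, -14) = -14
n (Uma): min(-6, -2, -7) = -7
d (Lin): max(-14, -7) = -7
Beta (Uma): min(-1, -7) = -7
e (Uma): min(9, -15) = -15
f (Uma): min(4, 8, -5) = -5
a (Lin): max(-15, -5) = -5
g (Uma): min(15, 6) = 6
h (Uma): min(16, -9) = -9
b (Lin): max(6, -9) = 6
Alpha (Uma): min(-5, 6) = -5
Lin prefers the higher value; Beta=-7, Alpha=-5. Alpha is better since -5 > -7.

Alpha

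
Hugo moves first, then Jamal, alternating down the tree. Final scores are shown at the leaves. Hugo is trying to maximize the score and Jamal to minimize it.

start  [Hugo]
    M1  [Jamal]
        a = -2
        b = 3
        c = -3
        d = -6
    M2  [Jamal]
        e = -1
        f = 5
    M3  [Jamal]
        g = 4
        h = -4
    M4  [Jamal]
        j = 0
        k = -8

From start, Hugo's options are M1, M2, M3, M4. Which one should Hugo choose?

M1 (Jamal): min(-2, 3, -3, -6) = -6
M2 (Jamal): min(-1, 5) = -1
M3 (Jamal): min(4, -4) = -4
M4 (Jamal): min(0, -8) = -8
start (Hugo): max(-6, -1, -4, -8) = -1
Hugo at start wants the highest of {M1=-6, M2=-1, M3=-4, M4=-8}, so chooses M2.

M2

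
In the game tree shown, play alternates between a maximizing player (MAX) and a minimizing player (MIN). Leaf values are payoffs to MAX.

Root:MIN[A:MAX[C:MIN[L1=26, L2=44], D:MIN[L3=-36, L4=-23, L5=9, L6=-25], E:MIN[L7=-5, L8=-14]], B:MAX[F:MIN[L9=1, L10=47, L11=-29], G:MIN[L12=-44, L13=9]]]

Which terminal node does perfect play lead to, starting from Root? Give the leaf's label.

L11

C (MIN): min(26, 44) = 26
D (MIN): min(-36, -23, 9, -25) = -36
E (MIN): min(-5, -14) = -14
A (MAX): max(26, -36, -14) = 26
F (MIN): min(1, 47, -29) = -29
G (MIN): min(-44, 9) = -44
B (MAX): max(-29, -44) = -29
Root (MIN): min(26, -29) = -29
At Root, MIN picks B (lowest: -29).
At B, MAX picks F (highest: -29).
At F, MIN picks L11 (lowest: -29).
Terminal value -29.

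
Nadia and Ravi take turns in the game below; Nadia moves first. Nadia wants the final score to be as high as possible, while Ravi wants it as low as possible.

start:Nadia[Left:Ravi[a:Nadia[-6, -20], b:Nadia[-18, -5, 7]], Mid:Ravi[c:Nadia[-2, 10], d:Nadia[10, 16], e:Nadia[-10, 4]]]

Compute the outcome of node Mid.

4

c (Nadia): max(-2, 10) = 10
d (Nadia): max(10, 16) = 16
e (Nadia): max(-10, 4) = 4
Mid (Ravi): min(10, 16, 4) = 4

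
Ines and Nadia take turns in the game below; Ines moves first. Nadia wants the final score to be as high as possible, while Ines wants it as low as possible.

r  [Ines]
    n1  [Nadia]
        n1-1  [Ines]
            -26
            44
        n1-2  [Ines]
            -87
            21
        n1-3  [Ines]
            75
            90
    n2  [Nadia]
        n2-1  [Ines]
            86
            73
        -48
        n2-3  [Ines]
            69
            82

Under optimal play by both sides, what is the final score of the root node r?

73

n1-1 (Ines): min(-26, 44) = -26
n1-2 (Ines): min(-87, 21) = -87
n1-3 (Ines): min(75, 90) = 75
n1 (Nadia): max(-26, -87, 75) = 75
n2-1 (Ines): min(86, 73) = 73
n2-3 (Ines): min(69, 82) = 69
n2 (Nadia): max(73, -48, 69) = 73
r (Ines): min(75, 73) = 73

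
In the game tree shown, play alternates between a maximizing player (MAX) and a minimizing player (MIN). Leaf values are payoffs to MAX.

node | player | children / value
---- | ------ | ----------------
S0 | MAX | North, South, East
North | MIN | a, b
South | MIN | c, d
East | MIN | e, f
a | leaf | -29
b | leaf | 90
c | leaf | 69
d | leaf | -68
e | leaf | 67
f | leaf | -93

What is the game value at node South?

-68

South (MIN): min(69, -68) = -68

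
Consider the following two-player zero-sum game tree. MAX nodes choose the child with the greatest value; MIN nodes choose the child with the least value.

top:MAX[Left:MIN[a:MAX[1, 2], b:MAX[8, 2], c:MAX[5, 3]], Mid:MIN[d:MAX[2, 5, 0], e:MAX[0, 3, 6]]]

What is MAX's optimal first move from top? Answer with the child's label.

Mid

a (MAX): max(1, 2) = 2
b (MAX): max(8, 2) = 8
c (MAX): max(5, 3) = 5
Left (MIN): min(2, 8, 5) = 2
d (MAX): max(2, 5, 0) = 5
e (MAX): max(0, 3, 6) = 6
Mid (MIN): min(5, 6) = 5
top (MAX): max(2, 5) = 5
MAX at top wants the highest of {Left=2, Mid=5}, so chooses Mid.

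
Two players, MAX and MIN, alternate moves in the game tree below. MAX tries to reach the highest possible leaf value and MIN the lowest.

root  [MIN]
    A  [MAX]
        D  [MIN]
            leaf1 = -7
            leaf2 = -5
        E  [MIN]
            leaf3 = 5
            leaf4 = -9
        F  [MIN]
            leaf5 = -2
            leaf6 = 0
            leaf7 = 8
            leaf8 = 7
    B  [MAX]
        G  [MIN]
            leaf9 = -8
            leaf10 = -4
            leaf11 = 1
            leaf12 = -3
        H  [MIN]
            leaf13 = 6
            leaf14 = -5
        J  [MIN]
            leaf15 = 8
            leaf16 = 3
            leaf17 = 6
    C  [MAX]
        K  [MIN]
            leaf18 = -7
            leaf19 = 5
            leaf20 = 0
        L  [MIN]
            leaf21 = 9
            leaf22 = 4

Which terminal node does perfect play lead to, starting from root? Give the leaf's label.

D (MIN): min(-7, -5) = -7
E (MIN): min(5, -9) = -9
F (MIN): min(-2, 0, 8, 7) = -2
A (MAX): max(-7, -9, -2) = -2
G (MIN): min(-8, -4, 1, -3) = -8
H (MIN): min(6, -5) = -5
J (MIN): min(8, 3, 6) = 3
B (MAX): max(-8, -5, 3) = 3
K (MIN): min(-7, 5, 0) = -7
L (MIN): min(9, 4) = 4
C (MAX): max(-7, 4) = 4
root (MIN): min(-2, 3, 4) = -2
At root, MIN picks A (lowest: -2).
At A, MAX picks F (highest: -2).
At F, MIN picks leaf5 (lowest: -2).
Terminal value -2.

leaf5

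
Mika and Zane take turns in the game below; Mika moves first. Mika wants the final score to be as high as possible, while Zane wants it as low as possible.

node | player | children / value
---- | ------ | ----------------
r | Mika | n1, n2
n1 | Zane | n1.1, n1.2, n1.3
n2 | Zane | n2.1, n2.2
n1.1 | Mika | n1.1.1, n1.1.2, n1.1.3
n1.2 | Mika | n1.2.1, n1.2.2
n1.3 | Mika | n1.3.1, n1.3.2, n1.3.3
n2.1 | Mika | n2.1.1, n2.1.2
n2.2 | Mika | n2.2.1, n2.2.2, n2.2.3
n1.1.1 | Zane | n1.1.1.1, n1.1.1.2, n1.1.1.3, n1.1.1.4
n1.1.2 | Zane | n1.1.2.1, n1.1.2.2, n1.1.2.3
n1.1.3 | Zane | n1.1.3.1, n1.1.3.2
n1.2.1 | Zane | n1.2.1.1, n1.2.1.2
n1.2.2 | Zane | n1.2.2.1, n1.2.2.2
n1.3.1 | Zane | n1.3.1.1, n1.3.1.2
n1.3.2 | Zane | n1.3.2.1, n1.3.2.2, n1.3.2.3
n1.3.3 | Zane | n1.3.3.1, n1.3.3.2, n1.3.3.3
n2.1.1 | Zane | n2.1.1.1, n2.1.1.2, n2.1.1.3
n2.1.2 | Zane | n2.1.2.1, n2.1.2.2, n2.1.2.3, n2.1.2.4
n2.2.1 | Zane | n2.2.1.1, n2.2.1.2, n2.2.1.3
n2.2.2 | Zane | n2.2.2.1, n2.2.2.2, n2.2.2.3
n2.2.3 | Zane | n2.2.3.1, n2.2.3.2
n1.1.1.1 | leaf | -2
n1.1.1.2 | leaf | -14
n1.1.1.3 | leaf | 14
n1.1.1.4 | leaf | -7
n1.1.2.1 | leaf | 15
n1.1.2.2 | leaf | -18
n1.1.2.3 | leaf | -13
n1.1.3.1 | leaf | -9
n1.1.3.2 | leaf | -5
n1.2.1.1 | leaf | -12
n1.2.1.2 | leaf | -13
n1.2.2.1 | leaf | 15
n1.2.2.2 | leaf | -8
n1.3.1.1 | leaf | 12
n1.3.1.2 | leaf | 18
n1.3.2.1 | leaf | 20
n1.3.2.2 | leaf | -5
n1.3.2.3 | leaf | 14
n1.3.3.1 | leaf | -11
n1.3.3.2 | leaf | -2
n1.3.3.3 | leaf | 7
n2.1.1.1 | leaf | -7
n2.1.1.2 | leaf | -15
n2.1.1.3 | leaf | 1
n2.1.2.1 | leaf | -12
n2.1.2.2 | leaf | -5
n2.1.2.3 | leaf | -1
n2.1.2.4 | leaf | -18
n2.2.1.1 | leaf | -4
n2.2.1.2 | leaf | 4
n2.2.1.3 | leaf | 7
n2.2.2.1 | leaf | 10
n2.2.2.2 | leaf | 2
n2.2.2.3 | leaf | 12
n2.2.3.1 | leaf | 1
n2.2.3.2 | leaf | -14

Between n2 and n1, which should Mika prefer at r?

n1

n2.1.1 (Zane): min(-7, -15, 1) = -15
n2.1.2 (Zane): min(-12, -5, -1, -18) = -18
n2.1 (Mika): max(-15, -18) = -15
n2.2.1 (Zane): min(-4, 4, 7) = -4
n2.2.2 (Zane): min(10, 2, 12) = 2
n2.2.3 (Zane): min(1, -14) = -14
n2.2 (Mika): max(-4, 2, -14) = 2
n2 (Zane): min(-15, 2) = -15
n1.1.1 (Zane): min(-2, -14, 14, -7) = -14
n1.1.2 (Zane): min(15, -18, -13) = -18
n1.1.3 (Zane): min(-9, -5) = -9
n1.1 (Mika): max(-14, -18, -9) = -9
n1.2.1 (Zane): min(-12, -13) = -13
n1.2.2 (Zane): min(15, -8) = -8
n1.2 (Mika): max(-13, -8) = -8
n1.3.1 (Zane): min(12, 18) = 12
n1.3.2 (Zane): min(20, -5, 14) = -5
n1.3.3 (Zane): min(-11, -2, 7) = -11
n1.3 (Mika): max(12, -5, -11) = 12
n1 (Zane): min(-9, -8, 12) = -9
Mika prefers the higher value; n2=-15, n1=-9. n1 is better since -9 > -15.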